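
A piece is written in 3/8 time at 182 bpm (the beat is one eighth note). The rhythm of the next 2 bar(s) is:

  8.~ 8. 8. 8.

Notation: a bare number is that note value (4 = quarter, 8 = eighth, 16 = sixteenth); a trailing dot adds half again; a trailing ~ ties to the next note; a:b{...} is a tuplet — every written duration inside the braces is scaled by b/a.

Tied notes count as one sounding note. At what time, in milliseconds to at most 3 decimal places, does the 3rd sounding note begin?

1. 0.0ms @ 0 + 989.011ms (3)
2. 989.011ms @ 3 + 494.505ms (3/2)
3. 1483.516ms @ 9/2 + 494.505ms (3/2)

note 3 onset = 9/2b = 1483.516ms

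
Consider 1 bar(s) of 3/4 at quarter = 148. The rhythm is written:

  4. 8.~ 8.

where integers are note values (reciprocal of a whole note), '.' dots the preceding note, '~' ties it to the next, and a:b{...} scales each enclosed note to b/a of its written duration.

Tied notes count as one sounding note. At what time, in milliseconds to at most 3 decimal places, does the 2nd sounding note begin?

1. 0.0ms @ 0 + 608.108ms (3/2)
2. 608.108ms @ 3/2 + 608.108ms (3/2)

note 2 onset = 3/2b = 608.108ms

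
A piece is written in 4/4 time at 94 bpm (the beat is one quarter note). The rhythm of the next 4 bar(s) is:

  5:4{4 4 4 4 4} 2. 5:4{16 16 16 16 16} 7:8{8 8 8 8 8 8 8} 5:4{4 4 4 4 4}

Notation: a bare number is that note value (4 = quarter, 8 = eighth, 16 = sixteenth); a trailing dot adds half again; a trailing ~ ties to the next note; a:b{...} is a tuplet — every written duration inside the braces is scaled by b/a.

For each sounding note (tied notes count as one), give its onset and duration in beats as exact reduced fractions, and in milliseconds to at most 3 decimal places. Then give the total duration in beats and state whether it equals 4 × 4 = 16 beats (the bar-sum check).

1) 0.0ms=0b +510.638ms=4/5b
2) 510.638ms=4/5b +510.638ms=4/5b
3) 1021.277ms=8/5b +510.638ms=4/5b
4) 1531.915ms=12/5b +510.638ms=4/5b
5) 2042.553ms=16/5b +510.638ms=4/5b
6) 2553.191ms=4b +1914.894ms=3b
7) 4468.085ms=7b +127.66ms=1/5b
8) 4595.745ms=36/5b +127.66ms=1/5b
9) 4723.404ms=37/5b +127.66ms=1/5b
10) 4851.064ms=38/5b +127.66ms=1/5b
11) 4978.723ms=39/5b +127.66ms=1/5b
12) 5106.383ms=8b +364.742ms=4/7b
13) 5471.125ms=60/7b +364.742ms=4/7b
14) 5835.866ms=64/7b +364.742ms=4/7b
15) 6200.608ms=68/7b +364.742ms=4/7b
16) 6565.35ms=72/7b +364.742ms=4/7b
17) 6930.091ms=76/7b +364.742ms=4/7b
18) 7294.833ms=80/7b +364.742ms=4/7b
19) 7659.574ms=12b +510.638ms=4/5b
20) 8170.213ms=64/5b +510.638ms=4/5b
21) 8680.851ms=68/5b +510.638ms=4/5b
22) 9191.489ms=72/5b +510.638ms=4/5b
23) 9702.128ms=76/5b +510.638ms=4/5b
Σ=16b of 16 (94bpm 4/4) — PASS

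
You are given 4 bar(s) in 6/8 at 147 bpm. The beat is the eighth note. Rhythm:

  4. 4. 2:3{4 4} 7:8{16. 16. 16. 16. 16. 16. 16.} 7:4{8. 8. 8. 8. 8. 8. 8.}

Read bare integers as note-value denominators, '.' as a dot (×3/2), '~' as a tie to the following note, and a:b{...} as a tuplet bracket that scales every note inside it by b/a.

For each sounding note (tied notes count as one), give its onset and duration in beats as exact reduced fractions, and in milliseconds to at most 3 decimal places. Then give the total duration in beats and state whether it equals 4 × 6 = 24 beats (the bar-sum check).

1) 0.0ms=0b +1224.49ms=3b
2) 1224.49ms=3b +1224.49ms=3b
3) 2448.98ms=6b +1224.49ms=3b
4) 3673.469ms=9b +1224.49ms=3b
5) 4897.959ms=12b +349.854ms=6/7b
6) 5247.813ms=90/7b +349.854ms=6/7b
7) 5597.668ms=96/7b +349.854ms=6/7b
8) 5947.522ms=102/7b +349.854ms=6/7b
9) 6297.376ms=108/7b +349.854ms=6/7b
10) 6647.23ms=114/7b +349.854ms=6/7b
11) 6997.085ms=120/7b +349.854ms=6/7b
12) 7346.939ms=18b +349.854ms=6/7b
13) 7696.793ms=132/7b +349.854ms=6/7b
14) 8046.647ms=138/7b +349.854ms=6/7b
15) 8396.501ms=144/7b +349.854ms=6/7b
16) 8746.356ms=150/7b +349.854ms=6/7b
17) 9096.21ms=156/7b +349.854ms=6/7b
18) 9446.064ms=162/7b +349.854ms=6/7b
Σ=24b of 24 (147bpm 6/8) — PASS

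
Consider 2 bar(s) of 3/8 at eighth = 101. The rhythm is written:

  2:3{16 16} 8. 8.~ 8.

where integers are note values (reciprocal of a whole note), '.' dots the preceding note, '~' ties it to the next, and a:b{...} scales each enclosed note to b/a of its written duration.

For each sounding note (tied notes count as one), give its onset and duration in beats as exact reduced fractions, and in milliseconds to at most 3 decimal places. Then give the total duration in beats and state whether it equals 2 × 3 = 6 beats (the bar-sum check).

1) 0.0ms=0b +445.545ms=3/4b
2) 445.545ms=3/4b +445.545ms=3/4b
3) 891.089ms=3/2b +891.089ms=3/2b
4) 1782.178ms=3b +1782.178ms=3b
Σ=6b of 6 (101bpm 3/8) — PASS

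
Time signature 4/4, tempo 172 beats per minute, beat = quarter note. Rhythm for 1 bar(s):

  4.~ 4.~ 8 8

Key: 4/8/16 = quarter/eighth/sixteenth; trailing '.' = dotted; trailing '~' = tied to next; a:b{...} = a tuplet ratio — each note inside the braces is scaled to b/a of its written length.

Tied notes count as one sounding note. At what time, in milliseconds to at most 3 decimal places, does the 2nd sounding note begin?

1. 0.0ms @ 0 + 1220.93ms (7/2)
2. 1220.93ms @ 7/2 + 174.419ms (1/2)

note 2 onset = 7/2b = 1220.93ms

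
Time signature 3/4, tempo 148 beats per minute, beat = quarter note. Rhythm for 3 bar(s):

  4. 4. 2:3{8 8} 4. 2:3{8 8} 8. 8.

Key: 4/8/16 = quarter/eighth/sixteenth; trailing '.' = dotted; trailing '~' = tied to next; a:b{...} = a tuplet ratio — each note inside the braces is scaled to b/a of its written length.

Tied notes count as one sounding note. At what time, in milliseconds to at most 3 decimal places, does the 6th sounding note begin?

1. 0.0ms @ 0 + 608.108ms (3/2)
2. 608.108ms @ 3/2 + 608.108ms (3/2)
3. 1216.216ms @ 3 + 304.054ms (3/4)
4. 1520.27ms @ 15/4 + 304.054ms (3/4)
5. 1824.324ms @ 9/2 + 608.108ms (3/2)
6. 2432.432ms @ 6 + 304.054ms (3/4)
7. 2736.486ms @ 27/4 + 304.054ms (3/4)
8. 3040.541ms @ 15/2 + 304.054ms (3/4)
9. 3344.595ms @ 33/4 + 304.054ms (3/4)

note 6 onset = 6b = 2432.432ms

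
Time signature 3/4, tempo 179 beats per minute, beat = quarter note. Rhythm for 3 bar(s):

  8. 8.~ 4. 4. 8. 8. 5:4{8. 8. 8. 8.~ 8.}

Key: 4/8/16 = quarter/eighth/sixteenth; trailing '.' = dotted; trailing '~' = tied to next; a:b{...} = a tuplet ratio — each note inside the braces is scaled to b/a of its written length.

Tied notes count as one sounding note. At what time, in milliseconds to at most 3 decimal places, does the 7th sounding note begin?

1. 0.0ms @ 0 + 251.397ms (3/4)
2. 251.397ms @ 3/4 + 754.19ms (9/4)
3. 1005.587ms @ 3 + 502.793ms (3/2)
4. 1508.38ms @ 9/2 + 251.397ms (3/4)
5. 1759.777ms @ 21/4 + 251.397ms (3/4)
6. 2011.173ms @ 6 + 201.117ms (3/5)
7. 2212.291ms @ 33/5 + 201.117ms (3/5)
8. 2413.408ms @ 36/5 + 201.117ms (3/5)
9. 2614.525ms @ 39/5 + 402.235ms (6/5)

note 7 onset = 33/5b = 2212.291ms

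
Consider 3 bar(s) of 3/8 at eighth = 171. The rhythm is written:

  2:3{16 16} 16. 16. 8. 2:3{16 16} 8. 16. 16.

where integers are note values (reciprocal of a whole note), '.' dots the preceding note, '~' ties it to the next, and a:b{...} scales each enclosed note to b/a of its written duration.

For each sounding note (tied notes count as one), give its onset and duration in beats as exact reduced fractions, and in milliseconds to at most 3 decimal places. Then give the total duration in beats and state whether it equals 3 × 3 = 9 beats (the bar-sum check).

1) 0.0ms=0b +263.158ms=3/4b
2) 263.158ms=3/4b +263.158ms=3/4b
3) 526.316ms=3/2b +263.158ms=3/4b
4) 789.474ms=9/4b +263.158ms=3/4b
5) 1052.632ms=3b +526.316ms=3/2b
6) 1578.947ms=9/2b +263.158ms=3/4b
7) 1842.105ms=21/4b +263.158ms=3/4b
8) 2105.263ms=6b +526.316ms=3/2b
9) 2631.579ms=15/2b +263.158ms=3/4b
10) 2894.737ms=33/4b +263.158ms=3/4b
Σ=9b of 9 (171bpm 3/8) — PASS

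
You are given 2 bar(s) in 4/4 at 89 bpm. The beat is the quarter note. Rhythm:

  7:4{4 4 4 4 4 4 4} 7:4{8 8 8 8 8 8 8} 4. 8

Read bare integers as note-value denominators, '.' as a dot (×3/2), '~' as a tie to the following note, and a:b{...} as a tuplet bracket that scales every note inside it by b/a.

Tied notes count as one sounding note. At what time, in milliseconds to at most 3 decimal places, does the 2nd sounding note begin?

note 2 onset = 4/7b = 385.233ms

1. 0.0ms @ 0 + 385.233ms (4/7)
2. 385.233ms @ 4/7 + 385.233ms (4/7)
3. 770.465ms @ 8/7 + 385.233ms (4/7)
4. 1155.698ms @ 12/7 + 385.233ms (4/7)
5. 1540.931ms @ 16/7 + 385.233ms (4/7)
6. 1926.164ms @ 20/7 + 385.233ms (4/7)
7. 2311.396ms @ 24/7 + 385.233ms (4/7)
8. 2696.629ms @ 4 + 192.616ms (2/7)
9. 2889.246ms @ 30/7 + 192.616ms (2/7)
10. 3081.862ms @ 32/7 + 192.616ms (2/7)
11. 3274.478ms @ 34/7 + 192.616ms (2/7)
12. 3467.095ms @ 36/7 + 192.616ms (2/7)
13. 3659.711ms @ 38/7 + 192.616ms (2/7)
14. 3852.327ms @ 40/7 + 192.616ms (2/7)
15. 4044.944ms @ 6 + 1011.236ms (3/2)
16. 5056.18ms @ 15/2 + 337.079ms (1/2)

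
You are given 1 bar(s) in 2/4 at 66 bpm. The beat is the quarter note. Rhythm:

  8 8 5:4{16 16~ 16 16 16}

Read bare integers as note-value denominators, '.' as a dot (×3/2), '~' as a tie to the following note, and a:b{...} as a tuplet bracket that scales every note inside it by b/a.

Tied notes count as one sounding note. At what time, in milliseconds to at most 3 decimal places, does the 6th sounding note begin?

1. 0.0ms @ 0 + 454.545ms (1/2)
2. 454.545ms @ 1/2 + 454.545ms (1/2)
3. 909.091ms @ 1 + 181.818ms (1/5)
4. 1090.909ms @ 6/5 + 363.636ms (2/5)
5. 1454.545ms @ 8/5 + 181.818ms (1/5)
6. 1636.364ms @ 9/5 + 181.818ms (1/5)

note 6 onset = 9/5b = 1636.364ms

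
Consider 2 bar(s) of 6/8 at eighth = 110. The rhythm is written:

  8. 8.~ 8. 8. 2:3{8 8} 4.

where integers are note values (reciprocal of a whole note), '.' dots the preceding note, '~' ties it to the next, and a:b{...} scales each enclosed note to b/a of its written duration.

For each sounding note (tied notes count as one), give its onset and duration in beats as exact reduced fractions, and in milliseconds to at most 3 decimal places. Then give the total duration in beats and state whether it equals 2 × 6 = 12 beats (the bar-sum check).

1) 0.0ms=0b +818.182ms=3/2b
2) 818.182ms=3/2b +1636.364ms=3b
3) 2454.545ms=9/2b +818.182ms=3/2b
4) 3272.727ms=6b +818.182ms=3/2b
5) 4090.909ms=15/2b +818.182ms=3/2b
6) 4909.091ms=9b +1636.364ms=3b
Σ=12b of 12 (110bpm 6/8) — PASS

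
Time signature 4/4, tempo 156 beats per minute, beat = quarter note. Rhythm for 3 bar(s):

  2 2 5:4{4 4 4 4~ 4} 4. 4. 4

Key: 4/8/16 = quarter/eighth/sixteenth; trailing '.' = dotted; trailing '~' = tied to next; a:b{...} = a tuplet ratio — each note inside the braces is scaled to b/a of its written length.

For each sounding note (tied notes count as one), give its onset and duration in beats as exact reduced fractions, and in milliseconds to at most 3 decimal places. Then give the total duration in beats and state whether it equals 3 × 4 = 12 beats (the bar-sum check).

1) 0.0ms=0b +769.231ms=2b
2) 769.231ms=2b +769.231ms=2b
3) 1538.462ms=4b +307.692ms=4/5b
4) 1846.154ms=24/5b +307.692ms=4/5b
5) 2153.846ms=28/5b +307.692ms=4/5b
6) 2461.538ms=32/5b +615.385ms=8/5b
7) 3076.923ms=8b +576.923ms=3/2b
8) 3653.846ms=19/2b +576.923ms=3/2b
9) 4230.769ms=11b +384.615ms=1b
Σ=12b of 12 (156bpm 4/4) — PASS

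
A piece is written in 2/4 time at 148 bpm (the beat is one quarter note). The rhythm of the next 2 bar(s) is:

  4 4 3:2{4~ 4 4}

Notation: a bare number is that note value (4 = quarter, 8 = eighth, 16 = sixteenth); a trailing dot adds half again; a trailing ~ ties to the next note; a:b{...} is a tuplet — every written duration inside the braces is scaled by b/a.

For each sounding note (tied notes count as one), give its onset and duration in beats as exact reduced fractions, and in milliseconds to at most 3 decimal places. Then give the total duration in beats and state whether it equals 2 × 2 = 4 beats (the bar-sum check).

1) 0.0ms=0b +405.405ms=1b
2) 405.405ms=1b +405.405ms=1b
3) 810.811ms=2b +540.541ms=4/3b
4) 1351.351ms=10/3b +270.27ms=2/3b
Σ=4b of 4 (148bpm 2/4) — PASS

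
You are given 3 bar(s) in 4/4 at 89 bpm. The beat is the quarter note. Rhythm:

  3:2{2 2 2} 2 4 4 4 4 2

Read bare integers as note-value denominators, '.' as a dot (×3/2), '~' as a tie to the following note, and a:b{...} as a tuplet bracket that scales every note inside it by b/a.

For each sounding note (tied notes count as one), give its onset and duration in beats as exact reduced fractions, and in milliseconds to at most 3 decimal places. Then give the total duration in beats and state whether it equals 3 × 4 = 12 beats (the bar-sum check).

1) 0.0ms=0b +898.876ms=4/3b
2) 898.876ms=4/3b +898.876ms=4/3b
3) 1797.753ms=8/3b +898.876ms=4/3b
4) 2696.629ms=4b +1348.315ms=2b
5) 4044.944ms=6b +674.157ms=1b
6) 4719.101ms=7b +674.157ms=1b
7) 5393.258ms=8b +674.157ms=1b
8) 6067.416ms=9b +674.157ms=1b
9) 6741.573ms=10b +1348.315ms=2b
Σ=12b of 12 (89bpm 4/4) — PASS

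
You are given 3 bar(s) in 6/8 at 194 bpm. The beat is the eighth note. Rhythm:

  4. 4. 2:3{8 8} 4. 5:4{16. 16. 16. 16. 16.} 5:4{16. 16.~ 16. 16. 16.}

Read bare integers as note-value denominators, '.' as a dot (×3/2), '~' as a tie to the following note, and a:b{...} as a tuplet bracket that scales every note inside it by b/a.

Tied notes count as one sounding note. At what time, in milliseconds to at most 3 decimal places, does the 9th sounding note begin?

note 9 onset = 69/5b = 4268.041ms

1. 0.0ms @ 0 + 927.835ms (3)
2. 927.835ms @ 3 + 927.835ms (3)
3. 1855.67ms @ 6 + 463.918ms (3/2)
4. 2319.588ms @ 15/2 + 463.918ms (3/2)
5. 2783.505ms @ 9 + 927.835ms (3)
6. 3711.34ms @ 12 + 185.567ms (3/5)
7. 3896.907ms @ 63/5 + 185.567ms (3/5)
8. 4082.474ms @ 66/5 + 185.567ms (3/5)
9. 4268.041ms @ 69/5 + 185.567ms (3/5)
10. 4453.608ms @ 72/5 + 185.567ms (3/5)
11. 4639.175ms @ 15 + 185.567ms (3/5)
12. 4824.742ms @ 78/5 + 371.134ms (6/5)
13. 5195.876ms @ 84/5 + 185.567ms (3/5)
14. 5381.443ms @ 87/5 + 185.567ms (3/5)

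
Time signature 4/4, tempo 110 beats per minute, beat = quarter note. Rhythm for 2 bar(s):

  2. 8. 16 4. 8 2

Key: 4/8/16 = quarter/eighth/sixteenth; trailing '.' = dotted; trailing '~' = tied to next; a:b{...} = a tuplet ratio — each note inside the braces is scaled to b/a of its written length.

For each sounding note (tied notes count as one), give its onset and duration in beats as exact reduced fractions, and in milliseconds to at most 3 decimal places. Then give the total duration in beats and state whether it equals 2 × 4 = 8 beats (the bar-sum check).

1) 0.0ms=0b +1636.364ms=3b
2) 1636.364ms=3b +409.091ms=3/4b
3) 2045.455ms=15/4b +136.364ms=1/4b
4) 2181.818ms=4b +818.182ms=3/2b
5) 3000.0ms=11/2b +272.727ms=1/2b
6) 3272.727ms=6b +1090.909ms=2b
Σ=8b of 8 (110bpm 4/4) — PASS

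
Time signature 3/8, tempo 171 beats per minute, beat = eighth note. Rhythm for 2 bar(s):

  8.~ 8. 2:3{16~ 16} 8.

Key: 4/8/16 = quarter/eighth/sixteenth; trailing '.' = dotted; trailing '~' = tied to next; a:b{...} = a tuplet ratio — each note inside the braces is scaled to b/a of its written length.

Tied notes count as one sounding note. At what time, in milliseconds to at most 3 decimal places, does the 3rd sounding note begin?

1. 0.0ms @ 0 + 1052.632ms (3)
2. 1052.632ms @ 3 + 526.316ms (3/2)
3. 1578.947ms @ 9/2 + 526.316ms (3/2)

note 3 onset = 9/2b = 1578.947ms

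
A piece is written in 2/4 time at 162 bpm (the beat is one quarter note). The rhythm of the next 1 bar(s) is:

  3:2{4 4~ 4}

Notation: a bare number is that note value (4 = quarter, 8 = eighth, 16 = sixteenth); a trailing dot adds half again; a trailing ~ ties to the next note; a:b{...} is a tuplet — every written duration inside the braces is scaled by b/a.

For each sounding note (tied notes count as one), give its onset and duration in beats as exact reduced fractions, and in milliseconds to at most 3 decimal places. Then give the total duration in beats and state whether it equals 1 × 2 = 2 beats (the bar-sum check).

1) 0.0ms=0b +246.914ms=2/3b
2) 246.914ms=2/3b +493.827ms=4/3b
Σ=2b of 2 (162bpm 2/4) — PASS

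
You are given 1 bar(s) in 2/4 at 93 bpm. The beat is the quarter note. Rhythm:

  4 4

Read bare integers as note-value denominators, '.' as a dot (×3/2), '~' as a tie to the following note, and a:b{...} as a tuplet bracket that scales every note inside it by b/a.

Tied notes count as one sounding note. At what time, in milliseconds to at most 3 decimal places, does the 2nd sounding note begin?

1. 0.0ms @ 0 + 645.161ms (1)
2. 645.161ms @ 1 + 645.161ms (1)

note 2 onset = 1b = 645.161ms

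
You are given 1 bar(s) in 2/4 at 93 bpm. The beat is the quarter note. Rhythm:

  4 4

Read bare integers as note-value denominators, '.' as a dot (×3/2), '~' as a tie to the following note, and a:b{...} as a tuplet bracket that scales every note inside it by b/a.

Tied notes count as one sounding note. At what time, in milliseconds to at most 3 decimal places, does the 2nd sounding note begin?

1. 0.0ms @ 0 + 645.161ms (1)
2. 645.161ms @ 1 + 645.161ms (1)

note 2 onset = 1b = 645.161ms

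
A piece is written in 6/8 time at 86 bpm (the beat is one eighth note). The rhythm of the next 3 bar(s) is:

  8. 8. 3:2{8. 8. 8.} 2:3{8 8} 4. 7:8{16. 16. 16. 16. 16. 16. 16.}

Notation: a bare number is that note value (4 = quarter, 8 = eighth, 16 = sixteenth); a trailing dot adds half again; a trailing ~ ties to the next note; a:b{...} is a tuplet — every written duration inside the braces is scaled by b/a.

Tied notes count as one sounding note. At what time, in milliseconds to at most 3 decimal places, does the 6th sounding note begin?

note 6 onset = 6b = 4186.047ms

1. 0.0ms @ 0 + 1046.512ms (3/2)
2. 1046.512ms @ 3/2 + 1046.512ms (3/2)
3. 2093.023ms @ 3 + 697.674ms (1)
4. 2790.698ms @ 4 + 697.674ms (1)
5. 3488.372ms @ 5 + 697.674ms (1)
6. 4186.047ms @ 6 + 1046.512ms (3/2)
7. 5232.558ms @ 15/2 + 1046.512ms (3/2)
8. 6279.07ms @ 9 + 2093.023ms (3)
9. 8372.093ms @ 12 + 598.007ms (6/7)
10. 8970.1ms @ 90/7 + 598.007ms (6/7)
11. 9568.106ms @ 96/7 + 598.007ms (6/7)
12. 10166.113ms @ 102/7 + 598.007ms (6/7)
13. 10764.12ms @ 108/7 + 598.007ms (6/7)
14. 11362.126ms @ 114/7 + 598.007ms (6/7)
15. 11960.133ms @ 120/7 + 598.007ms (6/7)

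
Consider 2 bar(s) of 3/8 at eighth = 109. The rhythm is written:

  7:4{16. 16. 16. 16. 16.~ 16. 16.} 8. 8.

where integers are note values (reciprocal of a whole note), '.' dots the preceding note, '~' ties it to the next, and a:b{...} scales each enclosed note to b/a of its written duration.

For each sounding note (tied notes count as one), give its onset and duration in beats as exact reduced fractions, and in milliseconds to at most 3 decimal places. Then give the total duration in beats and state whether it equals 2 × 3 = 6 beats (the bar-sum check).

1) 0.0ms=0b +235.911ms=3/7b
2) 235.911ms=3/7b +235.911ms=3/7b
3) 471.822ms=6/7b +235.911ms=3/7b
4) 707.733ms=9/7b +235.911ms=3/7b
5) 943.644ms=12/7b +471.822ms=6/7b
6) 1415.465ms=18/7b +235.911ms=3/7b
7) 1651.376ms=3b +825.688ms=3/2b
8) 2477.064ms=9/2b +825.688ms=3/2b
Σ=6b of 6 (109bpm 3/8) — PASS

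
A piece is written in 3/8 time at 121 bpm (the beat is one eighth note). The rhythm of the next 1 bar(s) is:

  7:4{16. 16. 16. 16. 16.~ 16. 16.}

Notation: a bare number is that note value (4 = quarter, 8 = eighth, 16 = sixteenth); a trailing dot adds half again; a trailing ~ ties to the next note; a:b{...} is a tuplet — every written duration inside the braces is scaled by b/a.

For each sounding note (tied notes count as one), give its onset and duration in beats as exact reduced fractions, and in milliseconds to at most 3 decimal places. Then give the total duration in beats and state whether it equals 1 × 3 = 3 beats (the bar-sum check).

1) 0.0ms=0b +212.515ms=3/7b
2) 212.515ms=3/7b +212.515ms=3/7b
3) 425.03ms=6/7b +212.515ms=3/7b
4) 637.544ms=9/7b +212.515ms=3/7b
5) 850.059ms=12/7b +425.03ms=6/7b
6) 1275.089ms=18/7b +212.515ms=3/7b
Σ=3b of 3 (121bpm 3/8) — PASS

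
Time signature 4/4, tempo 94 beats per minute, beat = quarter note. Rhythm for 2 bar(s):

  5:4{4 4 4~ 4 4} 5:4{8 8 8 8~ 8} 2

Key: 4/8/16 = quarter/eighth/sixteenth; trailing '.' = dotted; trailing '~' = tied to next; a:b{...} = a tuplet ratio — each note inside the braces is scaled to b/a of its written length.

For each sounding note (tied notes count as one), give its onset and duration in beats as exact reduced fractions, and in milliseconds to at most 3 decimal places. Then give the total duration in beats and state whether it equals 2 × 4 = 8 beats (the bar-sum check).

1) 0.0ms=0b +510.638ms=4/5b
2) 510.638ms=4/5b +510.638ms=4/5b
3) 1021.277ms=8/5b +1021.277ms=8/5b
4) 2042.553ms=16/5b +510.638ms=4/5b
5) 2553.191ms=4b +255.319ms=2/5b
6) 2808.511ms=22/5b +255.319ms=2/5b
7) 3063.83ms=24/5b +255.319ms=2/5b
8) 3319.149ms=26/5b +510.638ms=4/5b
9) 3829.787ms=6b +1276.596ms=2b
Σ=8b of 8 (94bpm 4/4) — PASS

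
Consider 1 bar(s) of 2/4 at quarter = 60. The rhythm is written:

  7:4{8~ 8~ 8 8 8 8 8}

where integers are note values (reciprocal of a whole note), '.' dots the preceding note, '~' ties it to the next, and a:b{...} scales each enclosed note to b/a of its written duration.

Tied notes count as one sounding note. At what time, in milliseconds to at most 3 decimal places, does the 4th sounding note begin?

1. 0.0ms @ 0 + 857.143ms (6/7)
2. 857.143ms @ 6/7 + 285.714ms (2/7)
3. 1142.857ms @ 8/7 + 285.714ms (2/7)
4. 1428.571ms @ 10/7 + 285.714ms (2/7)
5. 1714.286ms @ 12/7 + 285.714ms (2/7)

note 4 onset = 10/7b = 1428.571ms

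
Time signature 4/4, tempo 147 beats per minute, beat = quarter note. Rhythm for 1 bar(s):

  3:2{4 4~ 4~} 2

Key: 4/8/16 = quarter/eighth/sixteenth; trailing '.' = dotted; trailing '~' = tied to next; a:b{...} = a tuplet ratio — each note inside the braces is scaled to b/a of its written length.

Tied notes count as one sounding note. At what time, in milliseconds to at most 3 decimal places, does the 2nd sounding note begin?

note 2 onset = 2/3b = 272.109ms

1. 0.0ms @ 0 + 272.109ms (2/3)
2. 272.109ms @ 2/3 + 1360.544ms (10/3)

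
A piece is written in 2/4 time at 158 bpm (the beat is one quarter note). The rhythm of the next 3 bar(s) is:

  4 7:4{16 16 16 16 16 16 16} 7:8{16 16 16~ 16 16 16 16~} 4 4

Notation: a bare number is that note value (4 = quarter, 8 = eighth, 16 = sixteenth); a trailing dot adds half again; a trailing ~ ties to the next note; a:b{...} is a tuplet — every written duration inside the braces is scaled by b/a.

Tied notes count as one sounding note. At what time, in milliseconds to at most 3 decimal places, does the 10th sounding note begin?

note 10 onset = 16/7b = 867.993ms

1. 0.0ms @ 0 + 379.747ms (1)
2. 379.747ms @ 1 + 54.25ms (1/7)
3. 433.996ms @ 8/7 + 54.25ms (1/7)
4. 488.246ms @ 9/7 + 54.25ms (1/7)
5. 542.495ms @ 10/7 + 54.25ms (1/7)
6. 596.745ms @ 11/7 + 54.25ms (1/7)
7. 650.995ms @ 12/7 + 54.25ms (1/7)
8. 705.244ms @ 13/7 + 54.25ms (1/7)
9. 759.494ms @ 2 + 108.499ms (2/7)
10. 867.993ms @ 16/7 + 108.499ms (2/7)
11. 976.492ms @ 18/7 + 216.998ms (4/7)
12. 1193.49ms @ 22/7 + 108.499ms (2/7)
13. 1301.989ms @ 24/7 + 108.499ms (2/7)
14. 1410.488ms @ 26/7 + 488.246ms (9/7)
15. 1898.734ms @ 5 + 379.747ms (1)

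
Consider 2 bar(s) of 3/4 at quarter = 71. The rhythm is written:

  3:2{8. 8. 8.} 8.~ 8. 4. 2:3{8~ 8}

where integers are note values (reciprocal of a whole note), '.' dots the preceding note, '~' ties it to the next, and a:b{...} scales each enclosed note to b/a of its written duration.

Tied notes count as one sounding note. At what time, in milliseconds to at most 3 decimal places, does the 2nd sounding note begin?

note 2 onset = 1/2b = 422.535ms

1. 0.0ms @ 0 + 422.535ms (1/2)
2. 422.535ms @ 1/2 + 422.535ms (1/2)
3. 845.07ms @ 1 + 422.535ms (1/2)
4. 1267.606ms @ 3/2 + 1267.606ms (3/2)
5. 2535.211ms @ 3 + 1267.606ms (3/2)
6. 3802.817ms @ 9/2 + 1267.606ms (3/2)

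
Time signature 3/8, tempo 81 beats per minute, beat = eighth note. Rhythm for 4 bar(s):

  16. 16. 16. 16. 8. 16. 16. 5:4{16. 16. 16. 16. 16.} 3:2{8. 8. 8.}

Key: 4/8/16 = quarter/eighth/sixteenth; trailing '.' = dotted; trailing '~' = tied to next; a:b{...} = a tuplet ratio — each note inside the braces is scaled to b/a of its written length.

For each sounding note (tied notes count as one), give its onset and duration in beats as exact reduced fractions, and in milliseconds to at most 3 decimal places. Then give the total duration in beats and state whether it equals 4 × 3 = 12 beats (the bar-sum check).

1) 0.0ms=0b +555.556ms=3/4b
2) 555.556ms=3/4b +555.556ms=3/4b
3) 1111.111ms=3/2b +555.556ms=3/4b
4) 1666.667ms=9/4b +555.556ms=3/4b
5) 2222.222ms=3b +1111.111ms=3/2b
6) 3333.333ms=9/2b +555.556ms=3/4b
7) 3888.889ms=21/4b +555.556ms=3/4b
8) 4444.444ms=6b +444.444ms=3/5b
9) 4888.889ms=33/5b +444.444ms=3/5b
10) 5333.333ms=36/5b +444.444ms=3/5b
11) 5777.778ms=39/5b +444.444ms=3/5b
12) 6222.222ms=42/5b +444.444ms=3/5b
13) 6666.667ms=9b +740.741ms=1b
14) 7407.407ms=10b +740.741ms=1b
15) 8148.148ms=11b +740.741ms=1b
Σ=12b of 12 (81bpm 3/8) — PASS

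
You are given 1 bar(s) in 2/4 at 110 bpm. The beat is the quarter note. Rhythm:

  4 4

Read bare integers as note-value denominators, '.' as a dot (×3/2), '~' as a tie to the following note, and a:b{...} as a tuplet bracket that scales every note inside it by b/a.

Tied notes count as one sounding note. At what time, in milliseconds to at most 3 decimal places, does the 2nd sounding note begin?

note 2 onset = 1b = 545.455ms

1. 0.0ms @ 0 + 545.455ms (1)
2. 545.455ms @ 1 + 545.455ms (1)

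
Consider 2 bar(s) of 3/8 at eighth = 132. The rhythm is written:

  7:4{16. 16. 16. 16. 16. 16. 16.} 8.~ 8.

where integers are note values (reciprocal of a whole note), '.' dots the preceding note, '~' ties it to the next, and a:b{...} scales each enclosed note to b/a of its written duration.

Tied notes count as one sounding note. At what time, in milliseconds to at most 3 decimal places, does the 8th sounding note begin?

note 8 onset = 3b = 1363.636ms

1. 0.0ms @ 0 + 194.805ms (3/7)
2. 194.805ms @ 3/7 + 194.805ms (3/7)
3. 389.61ms @ 6/7 + 194.805ms (3/7)
4. 584.416ms @ 9/7 + 194.805ms (3/7)
5. 779.221ms @ 12/7 + 194.805ms (3/7)
6. 974.026ms @ 15/7 + 194.805ms (3/7)
7. 1168.831ms @ 18/7 + 194.805ms (3/7)
8. 1363.636ms @ 3 + 1363.636ms (3)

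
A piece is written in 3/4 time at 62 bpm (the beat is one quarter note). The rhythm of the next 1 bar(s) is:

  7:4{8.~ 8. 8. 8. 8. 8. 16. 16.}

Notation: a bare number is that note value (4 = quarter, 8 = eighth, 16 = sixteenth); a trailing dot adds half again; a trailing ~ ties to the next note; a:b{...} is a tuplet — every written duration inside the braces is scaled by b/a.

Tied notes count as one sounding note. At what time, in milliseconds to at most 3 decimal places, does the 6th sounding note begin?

note 6 onset = 18/7b = 2488.479ms

1. 0.0ms @ 0 + 829.493ms (6/7)
2. 829.493ms @ 6/7 + 414.747ms (3/7)
3. 1244.24ms @ 9/7 + 414.747ms (3/7)
4. 1658.986ms @ 12/7 + 414.747ms (3/7)
5. 2073.733ms @ 15/7 + 414.747ms (3/7)
6. 2488.479ms @ 18/7 + 207.373ms (3/14)
7. 2695.853ms @ 39/14 + 207.373ms (3/14)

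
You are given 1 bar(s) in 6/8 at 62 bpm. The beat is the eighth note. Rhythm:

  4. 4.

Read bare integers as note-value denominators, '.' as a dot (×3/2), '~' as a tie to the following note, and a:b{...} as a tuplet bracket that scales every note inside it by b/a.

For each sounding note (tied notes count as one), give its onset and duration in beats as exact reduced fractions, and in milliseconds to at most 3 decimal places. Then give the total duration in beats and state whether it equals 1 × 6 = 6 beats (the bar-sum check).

1) 0.0ms=0b +2903.226ms=3b
2) 2903.226ms=3b +2903.226ms=3b
Σ=6b of 6 (62bpm 6/8) — PASS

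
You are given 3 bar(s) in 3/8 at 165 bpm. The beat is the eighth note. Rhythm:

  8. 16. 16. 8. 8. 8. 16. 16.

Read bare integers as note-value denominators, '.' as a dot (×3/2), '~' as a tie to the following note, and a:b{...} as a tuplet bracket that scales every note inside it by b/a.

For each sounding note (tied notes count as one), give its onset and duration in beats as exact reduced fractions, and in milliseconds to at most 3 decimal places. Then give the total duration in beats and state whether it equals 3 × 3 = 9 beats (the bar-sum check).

1) 0.0ms=0b +545.455ms=3/2b
2) 545.455ms=3/2b +272.727ms=3/4b
3) 818.182ms=9/4b +272.727ms=3/4b
4) 1090.909ms=3b +545.455ms=3/2b
5) 1636.364ms=9/2b +545.455ms=3/2b
6) 2181.818ms=6b +545.455ms=3/2b
7) 2727.273ms=15/2b +272.727ms=3/4b
8) 3000.0ms=33/4b +272.727ms=3/4b
Σ=9b of 9 (165bpm 3/8) — PASS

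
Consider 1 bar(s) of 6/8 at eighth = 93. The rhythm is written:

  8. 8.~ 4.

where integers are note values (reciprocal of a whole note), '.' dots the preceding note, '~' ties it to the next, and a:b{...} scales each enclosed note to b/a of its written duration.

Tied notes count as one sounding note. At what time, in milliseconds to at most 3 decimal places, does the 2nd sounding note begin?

note 2 onset = 3/2b = 967.742ms

1. 0.0ms @ 0 + 967.742ms (3/2)
2. 967.742ms @ 3/2 + 2903.226ms (9/2)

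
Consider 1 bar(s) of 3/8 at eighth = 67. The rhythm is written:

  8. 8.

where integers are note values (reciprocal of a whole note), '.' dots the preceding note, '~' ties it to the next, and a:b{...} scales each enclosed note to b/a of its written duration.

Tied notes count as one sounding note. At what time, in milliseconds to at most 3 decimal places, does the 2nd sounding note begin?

note 2 onset = 3/2b = 1343.284ms

1. 0.0ms @ 0 + 1343.284ms (3/2)
2. 1343.284ms @ 3/2 + 1343.284ms (3/2)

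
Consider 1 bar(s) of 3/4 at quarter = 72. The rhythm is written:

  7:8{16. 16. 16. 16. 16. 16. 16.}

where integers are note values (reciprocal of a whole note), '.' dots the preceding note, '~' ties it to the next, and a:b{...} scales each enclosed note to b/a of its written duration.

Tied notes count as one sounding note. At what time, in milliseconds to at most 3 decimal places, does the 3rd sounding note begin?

1. 0.0ms @ 0 + 357.143ms (3/7)
2. 357.143ms @ 3/7 + 357.143ms (3/7)
3. 714.286ms @ 6/7 + 357.143ms (3/7)
4. 1071.429ms @ 9/7 + 357.143ms (3/7)
5. 1428.571ms @ 12/7 + 357.143ms (3/7)
6. 1785.714ms @ 15/7 + 357.143ms (3/7)
7. 2142.857ms @ 18/7 + 357.143ms (3/7)

note 3 onset = 6/7b = 714.286ms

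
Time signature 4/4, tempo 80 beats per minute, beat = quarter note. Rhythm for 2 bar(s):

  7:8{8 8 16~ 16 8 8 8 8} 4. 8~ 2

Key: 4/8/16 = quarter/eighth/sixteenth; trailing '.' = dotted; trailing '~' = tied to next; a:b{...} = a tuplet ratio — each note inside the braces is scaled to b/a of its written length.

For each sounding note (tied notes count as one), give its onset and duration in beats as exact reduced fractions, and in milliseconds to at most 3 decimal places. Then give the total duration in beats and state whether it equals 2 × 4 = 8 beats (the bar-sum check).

1) 0.0ms=0b +428.571ms=4/7b
2) 428.571ms=4/7b +428.571ms=4/7b
3) 857.143ms=8/7b +428.571ms=4/7b
4) 1285.714ms=12/7b +428.571ms=4/7b
5) 1714.286ms=16/7b +428.571ms=4/7b
6) 2142.857ms=20/7b +428.571ms=4/7b
7) 2571.429ms=24/7b +428.571ms=4/7b
8) 3000.0ms=4b +1125.0ms=3/2b
9) 4125.0ms=11/2b +1875.0ms=5/2b
Σ=8b of 8 (80bpm 4/4) — PASS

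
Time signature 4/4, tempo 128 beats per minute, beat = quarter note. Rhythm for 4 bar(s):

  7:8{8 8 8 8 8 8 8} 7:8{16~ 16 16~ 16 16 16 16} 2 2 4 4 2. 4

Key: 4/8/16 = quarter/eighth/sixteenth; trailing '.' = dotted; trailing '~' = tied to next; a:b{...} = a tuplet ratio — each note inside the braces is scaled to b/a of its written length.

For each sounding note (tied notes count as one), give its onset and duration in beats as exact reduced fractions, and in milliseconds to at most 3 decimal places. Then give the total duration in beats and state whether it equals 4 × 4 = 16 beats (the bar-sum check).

1) 0.0ms=0b +267.857ms=4/7b
2) 267.857ms=4/7b +267.857ms=4/7b
3) 535.714ms=8/7b +267.857ms=4/7b
4) 803.571ms=12/7b +267.857ms=4/7b
5) 1071.429ms=16/7b +267.857ms=4/7b
6) 1339.286ms=20/7b +267.857ms=4/7b
7) 1607.143ms=24/7b +267.857ms=4/7b
8) 1875.0ms=4b +267.857ms=4/7b
9) 2142.857ms=32/7b +267.857ms=4/7b
10) 2410.714ms=36/7b +133.929ms=2/7b
11) 2544.643ms=38/7b +133.929ms=2/7b
12) 2678.571ms=40/7b +133.929ms=2/7b
13) 2812.5ms=6b +937.5ms=2b
14) 3750.0ms=8b +937.5ms=2b
15) 4687.5ms=10b +468.75ms=1b
16) 5156.25ms=11b +468.75ms=1b
17) 5625.0ms=12b +1406.25ms=3b
18) 7031.25ms=15b +468.75ms=1b
Σ=16b of 16 (128bpm 4/4) — PASS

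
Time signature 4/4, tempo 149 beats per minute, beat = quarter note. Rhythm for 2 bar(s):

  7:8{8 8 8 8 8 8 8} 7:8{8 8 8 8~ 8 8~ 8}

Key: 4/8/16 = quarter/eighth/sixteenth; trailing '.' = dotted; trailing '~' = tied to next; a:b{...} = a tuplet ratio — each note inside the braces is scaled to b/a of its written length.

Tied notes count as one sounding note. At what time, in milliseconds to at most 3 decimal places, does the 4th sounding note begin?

1. 0.0ms @ 0 + 230.105ms (4/7)
2. 230.105ms @ 4/7 + 230.105ms (4/7)
3. 460.211ms @ 8/7 + 230.105ms (4/7)
4. 690.316ms @ 12/7 + 230.105ms (4/7)
5. 920.422ms @ 16/7 + 230.105ms (4/7)
6. 1150.527ms @ 20/7 + 230.105ms (4/7)
7. 1380.633ms @ 24/7 + 230.105ms (4/7)
8. 1610.738ms @ 4 + 230.105ms (4/7)
9. 1840.844ms @ 32/7 + 230.105ms (4/7)
10. 2070.949ms @ 36/7 + 230.105ms (4/7)
11. 2301.055ms @ 40/7 + 460.211ms (8/7)
12. 2761.266ms @ 48/7 + 460.211ms (8/7)

note 4 onset = 12/7b = 690.316ms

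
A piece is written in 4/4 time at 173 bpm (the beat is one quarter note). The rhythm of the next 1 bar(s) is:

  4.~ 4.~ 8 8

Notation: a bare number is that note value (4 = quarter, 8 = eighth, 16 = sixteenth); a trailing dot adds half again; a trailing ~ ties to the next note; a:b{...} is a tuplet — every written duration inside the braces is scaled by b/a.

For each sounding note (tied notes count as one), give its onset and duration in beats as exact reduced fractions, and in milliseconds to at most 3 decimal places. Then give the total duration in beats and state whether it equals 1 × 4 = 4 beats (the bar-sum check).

1) 0.0ms=0b +1213.873ms=7/2b
2) 1213.873ms=7/2b +173.41ms=1/2b
Σ=4b of 4 (173bpm 4/4) — PASS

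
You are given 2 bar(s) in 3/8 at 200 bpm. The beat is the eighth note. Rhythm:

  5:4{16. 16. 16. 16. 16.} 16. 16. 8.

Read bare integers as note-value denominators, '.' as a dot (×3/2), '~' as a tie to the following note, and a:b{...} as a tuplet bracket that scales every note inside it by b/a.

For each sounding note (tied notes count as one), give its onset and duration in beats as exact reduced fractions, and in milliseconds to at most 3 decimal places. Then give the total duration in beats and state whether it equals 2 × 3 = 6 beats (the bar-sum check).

1) 0.0ms=0b +180.0ms=3/5b
2) 180.0ms=3/5b +180.0ms=3/5b
3) 360.0ms=6/5b +180.0ms=3/5b
4) 540.0ms=9/5b +180.0ms=3/5b
5) 720.0ms=12/5b +180.0ms=3/5b
6) 900.0ms=3b +225.0ms=3/4b
7) 1125.0ms=15/4b +225.0ms=3/4b
8) 1350.0ms=9/2b +450.0ms=3/2b
Σ=6b of 6 (200bpm 3/8) — PASS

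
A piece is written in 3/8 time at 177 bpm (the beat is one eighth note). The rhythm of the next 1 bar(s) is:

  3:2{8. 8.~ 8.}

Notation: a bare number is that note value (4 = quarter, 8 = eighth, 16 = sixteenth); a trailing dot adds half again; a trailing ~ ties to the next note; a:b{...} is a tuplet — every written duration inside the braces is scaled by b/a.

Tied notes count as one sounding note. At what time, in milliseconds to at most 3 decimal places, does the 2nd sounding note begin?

note 2 onset = 1b = 338.983ms

1. 0.0ms @ 0 + 338.983ms (1)
2. 338.983ms @ 1 + 677.966ms (2)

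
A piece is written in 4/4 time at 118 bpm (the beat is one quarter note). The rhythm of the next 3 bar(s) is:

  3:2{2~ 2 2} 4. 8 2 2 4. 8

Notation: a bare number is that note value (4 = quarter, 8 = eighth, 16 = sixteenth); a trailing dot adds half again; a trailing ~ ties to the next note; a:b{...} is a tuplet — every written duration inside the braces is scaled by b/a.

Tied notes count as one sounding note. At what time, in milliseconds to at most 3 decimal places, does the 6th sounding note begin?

note 6 onset = 8b = 4067.797ms

1. 0.0ms @ 0 + 1355.932ms (8/3)
2. 1355.932ms @ 8/3 + 677.966ms (4/3)
3. 2033.898ms @ 4 + 762.712ms (3/2)
4. 2796.61ms @ 11/2 + 254.237ms (1/2)
5. 3050.847ms @ 6 + 1016.949ms (2)
6. 4067.797ms @ 8 + 1016.949ms (2)
7. 5084.746ms @ 10 + 762.712ms (3/2)
8. 5847.458ms @ 23/2 + 254.237ms (1/2)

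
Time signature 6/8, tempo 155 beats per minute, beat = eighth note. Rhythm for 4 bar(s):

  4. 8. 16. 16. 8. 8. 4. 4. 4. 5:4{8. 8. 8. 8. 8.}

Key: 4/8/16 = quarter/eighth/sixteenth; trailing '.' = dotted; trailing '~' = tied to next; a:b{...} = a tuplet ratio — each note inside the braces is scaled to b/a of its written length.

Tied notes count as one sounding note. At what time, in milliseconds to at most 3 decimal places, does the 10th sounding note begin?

1. 0.0ms @ 0 + 1161.29ms (3)
2. 1161.29ms @ 3 + 580.645ms (3/2)
3. 1741.935ms @ 9/2 + 290.323ms (3/4)
4. 2032.258ms @ 21/4 + 290.323ms (3/4)
5. 2322.581ms @ 6 + 580.645ms (3/2)
6. 2903.226ms @ 15/2 + 580.645ms (3/2)
7. 3483.871ms @ 9 + 1161.29ms (3)
8. 4645.161ms @ 12 + 1161.29ms (3)
9. 5806.452ms @ 15 + 1161.29ms (3)
10. 6967.742ms @ 18 + 464.516ms (6/5)
11. 7432.258ms @ 96/5 + 464.516ms (6/5)
12. 7896.774ms @ 102/5 + 464.516ms (6/5)
13. 8361.29ms @ 108/5 + 464.516ms (6/5)
14. 8825.806ms @ 114/5 + 464.516ms (6/5)

note 10 onset = 18b = 6967.742ms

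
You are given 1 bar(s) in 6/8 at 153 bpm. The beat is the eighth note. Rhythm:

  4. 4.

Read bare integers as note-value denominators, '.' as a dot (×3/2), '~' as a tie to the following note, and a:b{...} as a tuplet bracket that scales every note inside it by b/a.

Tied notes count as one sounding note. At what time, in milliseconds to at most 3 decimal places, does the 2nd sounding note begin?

note 2 onset = 3b = 1176.471ms

1. 0.0ms @ 0 + 1176.471ms (3)
2. 1176.471ms @ 3 + 1176.471ms (3)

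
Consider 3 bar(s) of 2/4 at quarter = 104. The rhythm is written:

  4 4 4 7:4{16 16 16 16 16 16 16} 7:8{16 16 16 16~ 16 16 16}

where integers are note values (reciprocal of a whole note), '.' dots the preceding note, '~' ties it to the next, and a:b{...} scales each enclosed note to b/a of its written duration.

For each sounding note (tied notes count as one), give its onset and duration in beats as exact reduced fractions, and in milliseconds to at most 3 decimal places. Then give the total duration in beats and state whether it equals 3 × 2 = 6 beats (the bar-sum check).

1) 0.0ms=0b +576.923ms=1b
2) 576.923ms=1b +576.923ms=1b
3) 1153.846ms=2b +576.923ms=1b
4) 1730.769ms=3b +82.418ms=1/7b
5) 1813.187ms=22/7b +82.418ms=1/7b
6) 1895.604ms=23/7b +82.418ms=1/7b
7) 1978.022ms=24/7b +82.418ms=1/7b
8) 2060.44ms=25/7b +82.418ms=1/7b
9) 2142.857ms=26/7b +82.418ms=1/7b
10) 2225.275ms=27/7b +82.418ms=1/7b
11) 2307.692ms=4b +164.835ms=2/7b
12) 2472.527ms=30/7b +164.835ms=2/7b
13) 2637.363ms=32/7b +164.835ms=2/7b
14) 2802.198ms=34/7b +329.67ms=4/7b
15) 3131.868ms=38/7b +164.835ms=2/7b
16) 3296.703ms=40/7b +164.835ms=2/7b
Σ=6b of 6 (104bpm 2/4) — PASS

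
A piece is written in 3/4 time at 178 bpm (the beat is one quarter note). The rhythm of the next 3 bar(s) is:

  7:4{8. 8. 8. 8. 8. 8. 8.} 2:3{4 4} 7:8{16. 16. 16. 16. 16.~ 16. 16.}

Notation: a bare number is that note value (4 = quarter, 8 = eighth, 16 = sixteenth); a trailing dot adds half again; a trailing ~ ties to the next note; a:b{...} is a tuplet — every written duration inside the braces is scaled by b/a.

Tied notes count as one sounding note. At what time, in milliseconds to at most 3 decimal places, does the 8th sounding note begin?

1. 0.0ms @ 0 + 144.462ms (3/7)
2. 144.462ms @ 3/7 + 144.462ms (3/7)
3. 288.925ms @ 6/7 + 144.462ms (3/7)
4. 433.387ms @ 9/7 + 144.462ms (3/7)
5. 577.849ms @ 12/7 + 144.462ms (3/7)
6. 722.311ms @ 15/7 + 144.462ms (3/7)
7. 866.774ms @ 18/7 + 144.462ms (3/7)
8. 1011.236ms @ 3 + 505.618ms (3/2)
9. 1516.854ms @ 9/2 + 505.618ms (3/2)
10. 2022.472ms @ 6 + 144.462ms (3/7)
11. 2166.934ms @ 45/7 + 144.462ms (3/7)
12. 2311.396ms @ 48/7 + 144.462ms (3/7)
13. 2455.859ms @ 51/7 + 144.462ms (3/7)
14. 2600.321ms @ 54/7 + 288.925ms (6/7)
15. 2889.246ms @ 60/7 + 144.462ms (3/7)

note 8 onset = 3b = 1011.236ms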